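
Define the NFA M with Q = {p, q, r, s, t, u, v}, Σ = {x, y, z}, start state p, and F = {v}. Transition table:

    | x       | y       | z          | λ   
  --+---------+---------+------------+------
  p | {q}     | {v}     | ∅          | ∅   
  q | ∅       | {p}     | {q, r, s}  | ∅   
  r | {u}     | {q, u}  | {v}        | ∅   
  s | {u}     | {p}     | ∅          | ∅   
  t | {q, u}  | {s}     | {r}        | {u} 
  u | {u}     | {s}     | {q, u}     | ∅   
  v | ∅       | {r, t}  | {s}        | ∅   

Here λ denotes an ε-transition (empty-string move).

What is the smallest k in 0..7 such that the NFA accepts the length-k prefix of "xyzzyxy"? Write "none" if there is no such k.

none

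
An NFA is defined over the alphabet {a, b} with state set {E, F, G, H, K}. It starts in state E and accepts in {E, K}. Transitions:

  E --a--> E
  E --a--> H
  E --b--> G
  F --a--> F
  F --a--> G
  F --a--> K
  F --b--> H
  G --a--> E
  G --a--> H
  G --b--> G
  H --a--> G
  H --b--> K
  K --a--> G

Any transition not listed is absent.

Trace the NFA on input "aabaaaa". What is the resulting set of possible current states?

Start in {E}.
Read 'a': {E} → {E, H}.
Read 'a': {E, H} → {E, G, H}.
Read 'b': {E, G, H} → {G, K}.
Read 'a': {G, K} → {E, G, H}.
Read 'a': {E, G, H} → {E, G, H}.
Read 'a': {E, G, H} → {E, G, H}.
Read 'a': {E, G, H} → {E, G, H}.

{E, G, H}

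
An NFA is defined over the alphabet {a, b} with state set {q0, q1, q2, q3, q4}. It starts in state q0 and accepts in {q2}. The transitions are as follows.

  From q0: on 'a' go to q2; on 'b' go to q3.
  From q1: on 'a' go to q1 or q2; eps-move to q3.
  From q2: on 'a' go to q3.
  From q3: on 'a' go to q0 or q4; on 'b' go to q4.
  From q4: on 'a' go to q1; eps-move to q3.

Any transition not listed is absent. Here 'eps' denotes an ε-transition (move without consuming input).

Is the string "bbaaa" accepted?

Yes

Start in {q0}.
Read 'b': q0→{q3}; now {q3}.
Read 'b': q3→{q4}; union {q4}; ε-closure = {q3, q4}.
Read 'a': q3→{q0, q4}, q4→{q1}; union {q0, q1, q4}; ε-closure = {q0, q1, q3, q4}.
Read 'a': q0→{q2}, q1→{q1, q2}, q3→{q0, q4}, q4→{q1}; union {q0, q1, q2, q4}; ε-closure = {q0, q1, q2, q3, q4}.
Read 'a': q0→{q2}, q1→{q1, q2}, q2→{q3}, q3→{q0, q4}, q4→{q1}; now {q0, q1, q2, q3, q4}.
The final set {q0, q1, q2, q3, q4} contains the accepting state q2.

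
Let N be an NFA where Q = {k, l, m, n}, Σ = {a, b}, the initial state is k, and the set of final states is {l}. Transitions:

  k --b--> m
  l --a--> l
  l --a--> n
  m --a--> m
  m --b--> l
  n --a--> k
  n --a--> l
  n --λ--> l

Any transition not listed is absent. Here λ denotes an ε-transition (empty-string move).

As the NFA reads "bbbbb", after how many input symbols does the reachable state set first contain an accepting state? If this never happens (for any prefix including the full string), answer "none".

Start in {k}.
Read 'b': {k} → {m}.
Read 'b': {m} → {l}.
None of the earlier sets intersect F, but {l} does.

2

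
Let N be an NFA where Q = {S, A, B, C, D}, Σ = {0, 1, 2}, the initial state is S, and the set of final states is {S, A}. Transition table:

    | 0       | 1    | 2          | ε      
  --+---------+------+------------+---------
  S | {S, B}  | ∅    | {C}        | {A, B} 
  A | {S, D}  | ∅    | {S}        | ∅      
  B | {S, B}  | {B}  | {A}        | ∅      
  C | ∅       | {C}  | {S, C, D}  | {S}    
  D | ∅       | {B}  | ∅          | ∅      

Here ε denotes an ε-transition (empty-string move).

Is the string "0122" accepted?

Yes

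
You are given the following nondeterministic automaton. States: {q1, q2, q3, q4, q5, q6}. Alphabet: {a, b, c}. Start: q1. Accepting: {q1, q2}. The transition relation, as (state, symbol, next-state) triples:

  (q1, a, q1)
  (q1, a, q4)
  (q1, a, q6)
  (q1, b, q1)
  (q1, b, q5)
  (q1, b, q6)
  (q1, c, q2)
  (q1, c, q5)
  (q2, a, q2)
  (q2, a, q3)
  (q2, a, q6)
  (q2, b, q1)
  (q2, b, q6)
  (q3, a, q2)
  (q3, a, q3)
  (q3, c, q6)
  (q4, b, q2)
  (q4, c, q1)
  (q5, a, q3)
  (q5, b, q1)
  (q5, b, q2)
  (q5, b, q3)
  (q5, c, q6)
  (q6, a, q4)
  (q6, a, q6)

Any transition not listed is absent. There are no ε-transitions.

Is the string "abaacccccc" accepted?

Start in {q1}.
Read 'a': {q1} → {q1, q4, q6}.
Read 'b': {q1, q4, q6} → {q1, q2, q5, q6}.
Read 'a': {q1, q2, q5, q6} → {q1, q2, q3, q4, q6}.
Read 'a': {q1, q2, q3, q4, q6} → {q1, q2, q3, q4, q6}.
Read 'c': {q1, q2, q3, q4, q6} → {q1, q2, q5, q6}.
Read 'c': {q1, q2, q5, q6} → {q2, q5, q6}.
Read 'c': {q2, q5, q6} → {q6}.
Read 'c': {q6} → ∅.
The set is empty and remains empty for the remaining 2 symbols.
The final set ∅ contains no accepting state.

No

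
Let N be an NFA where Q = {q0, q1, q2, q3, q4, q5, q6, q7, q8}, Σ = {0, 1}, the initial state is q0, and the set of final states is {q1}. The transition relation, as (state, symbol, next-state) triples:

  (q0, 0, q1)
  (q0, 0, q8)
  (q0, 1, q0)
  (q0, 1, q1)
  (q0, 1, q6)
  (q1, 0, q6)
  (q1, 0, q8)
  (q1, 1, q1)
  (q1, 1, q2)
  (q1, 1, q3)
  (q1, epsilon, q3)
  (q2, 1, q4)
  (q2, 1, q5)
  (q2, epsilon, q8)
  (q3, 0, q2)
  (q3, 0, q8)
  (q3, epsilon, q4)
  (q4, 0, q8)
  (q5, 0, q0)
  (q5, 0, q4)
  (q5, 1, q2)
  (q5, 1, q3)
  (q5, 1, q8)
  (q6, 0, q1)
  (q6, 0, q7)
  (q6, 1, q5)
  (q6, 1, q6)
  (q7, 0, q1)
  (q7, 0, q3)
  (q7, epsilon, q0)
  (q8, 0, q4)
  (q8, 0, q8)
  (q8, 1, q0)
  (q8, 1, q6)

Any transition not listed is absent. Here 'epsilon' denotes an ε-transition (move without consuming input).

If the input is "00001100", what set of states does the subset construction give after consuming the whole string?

{q0, q1, q2, q3, q4, q6, q7, q8}

Start in {q0}.
Read '0': q0→{q1, q8}; union {q1, q8}; ε-closure = {q1, q3, q4, q8}.
Read '0': q1→{q6, q8}, q3→{q2, q8}, q4→{q8}, q8→{q4, q8}; now {q2, q4, q6, q8}.
Read '0': q2→∅, q4→{q8}, q6→{q1, q7}, q8→{q4, q8}; union {q1, q4, q7, q8}; ε-closure = {q0, q1, q3, q4, q7, q8}.
Read '0': q0→{q1, q8}, q1→{q6, q8}, q3→{q2, q8}, q4→{q8}, q7→{q1, q3}, q8→{q4, q8}; now {q1, q2, q3, q4, q6, q8}.
Read '1': q1→{q1, q2, q3}, q2→{q4, q5}, q3→∅, q4→∅, q6→{q5, q6}, q8→{q0, q6}; union {q0, q1, q2, q3, q4, q5, q6}; ε-closure = {q0, q1, q2, q3, q4, q5, q6, q8}.
Read '1': q0→{q0, q1, q6}, q1→{q1, q2, q3}, q2→{q4, q5}, q3→∅, q4→∅, q5→{q2, q3, q8}, q6→{q5, q6}, q8→{q0, q6}; now {q0, q1, q2, q3, q4, q5, q6, q8}.
Read '0': q0→{q1, q8}, q1→{q6, q8}, q2→∅, q3→{q2, q8}, q4→{q8}, q5→{q0, q4}, q6→{q1, q7}, q8→{q4, q8}; union {q0, q1, q2, q4, q6, q7, q8}; ε-closure = {q0, q1, q2, q3, q4, q6, q7, q8}.
Read '0': q0→{q1, q8}, q1→{q6, q8}, q2→∅, q3→{q2, q8}, q4→{q8}, q6→{q1, q7}, q7→{q1, q3}, q8→{q4, q8}; union {q1, q2, q3, q4, q6, q7, q8}; ε-closure = {q0, q1, q2, q3, q4, q6, q7, q8}.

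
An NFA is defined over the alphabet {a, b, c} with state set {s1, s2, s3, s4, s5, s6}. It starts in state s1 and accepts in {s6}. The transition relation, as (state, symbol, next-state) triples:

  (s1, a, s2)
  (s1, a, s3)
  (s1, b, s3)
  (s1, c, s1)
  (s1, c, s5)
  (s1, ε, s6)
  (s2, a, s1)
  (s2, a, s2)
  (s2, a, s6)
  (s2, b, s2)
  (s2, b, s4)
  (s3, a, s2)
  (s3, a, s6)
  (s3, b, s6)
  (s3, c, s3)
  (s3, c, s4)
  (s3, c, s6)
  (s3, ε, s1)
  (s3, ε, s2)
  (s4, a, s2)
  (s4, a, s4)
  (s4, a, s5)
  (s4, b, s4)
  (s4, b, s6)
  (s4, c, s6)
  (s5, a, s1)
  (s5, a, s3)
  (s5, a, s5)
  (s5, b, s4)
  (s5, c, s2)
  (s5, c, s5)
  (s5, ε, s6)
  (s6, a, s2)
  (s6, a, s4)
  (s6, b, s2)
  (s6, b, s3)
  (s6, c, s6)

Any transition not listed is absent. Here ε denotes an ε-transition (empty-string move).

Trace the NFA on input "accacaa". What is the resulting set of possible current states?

{s1, s2, s3, s4, s5, s6}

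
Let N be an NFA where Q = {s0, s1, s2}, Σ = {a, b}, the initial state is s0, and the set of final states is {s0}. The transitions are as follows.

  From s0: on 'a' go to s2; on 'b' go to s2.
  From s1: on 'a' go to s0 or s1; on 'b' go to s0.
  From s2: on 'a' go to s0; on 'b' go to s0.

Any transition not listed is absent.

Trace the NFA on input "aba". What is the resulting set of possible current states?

{s2}

Start in {s0}.
Read 'a': {s0} → {s2}.
Read 'b': {s2} → {s0}.
Read 'a': {s0} → {s2}.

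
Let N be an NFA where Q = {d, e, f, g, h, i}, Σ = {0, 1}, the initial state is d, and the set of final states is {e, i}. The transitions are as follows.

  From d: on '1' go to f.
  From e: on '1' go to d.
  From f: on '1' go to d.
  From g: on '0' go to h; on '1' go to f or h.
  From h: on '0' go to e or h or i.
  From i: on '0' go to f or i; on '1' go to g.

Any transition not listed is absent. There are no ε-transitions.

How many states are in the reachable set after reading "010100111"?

Start in {d}.
Read '0': {d} → ∅.
The set is empty and remains empty for the remaining 8 symbols.
That set has 0 states.

0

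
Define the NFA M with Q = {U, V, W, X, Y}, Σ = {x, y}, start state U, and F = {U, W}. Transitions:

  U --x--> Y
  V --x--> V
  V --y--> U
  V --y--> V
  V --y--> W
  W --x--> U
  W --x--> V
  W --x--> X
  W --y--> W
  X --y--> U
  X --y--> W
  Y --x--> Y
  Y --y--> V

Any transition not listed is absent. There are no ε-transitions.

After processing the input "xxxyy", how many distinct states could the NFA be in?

3

Start in {U}.
Read 'x': U→{Y}; now {Y}.
Read 'x': Y→{Y}; now {Y}.
Read 'x': Y→{Y}; now {Y}.
Read 'y': Y→{V}; now {V}.
Read 'y': V→{U, V, W}; now {U, V, W}.
That set has 3 states.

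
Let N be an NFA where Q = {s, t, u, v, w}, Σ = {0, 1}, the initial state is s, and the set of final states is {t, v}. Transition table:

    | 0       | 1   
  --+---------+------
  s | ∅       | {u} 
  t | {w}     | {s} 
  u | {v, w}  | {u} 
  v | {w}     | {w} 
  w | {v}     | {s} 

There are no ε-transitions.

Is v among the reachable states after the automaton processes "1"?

No

Start in {s}.
Read '1': s→{u}; now {u}.
State v is not in {u}.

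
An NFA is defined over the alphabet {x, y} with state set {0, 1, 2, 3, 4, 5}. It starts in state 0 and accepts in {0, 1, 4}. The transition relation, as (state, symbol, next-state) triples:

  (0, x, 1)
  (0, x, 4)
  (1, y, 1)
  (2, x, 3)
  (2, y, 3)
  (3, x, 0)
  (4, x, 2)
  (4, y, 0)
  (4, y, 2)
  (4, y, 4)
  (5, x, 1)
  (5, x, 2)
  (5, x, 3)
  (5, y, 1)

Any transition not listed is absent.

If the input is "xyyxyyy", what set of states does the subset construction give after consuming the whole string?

Start in {0}.
Read 'x': {0} → {1, 4}.
Read 'y': {1, 4} → {0, 1, 2, 4}.
Read 'y': {0, 1, 2, 4} → {0, 1, 2, 3, 4}.
Read 'x': {0, 1, 2, 3, 4} → {0, 1, 2, 3, 4}.
Read 'y': {0, 1, 2, 3, 4} → {0, 1, 2, 3, 4}.
Read 'y': {0, 1, 2, 3, 4} → {0, 1, 2, 3, 4}.
Read 'y': {0, 1, 2, 3, 4} → {0, 1, 2, 3, 4}.

{0, 1, 2, 3, 4}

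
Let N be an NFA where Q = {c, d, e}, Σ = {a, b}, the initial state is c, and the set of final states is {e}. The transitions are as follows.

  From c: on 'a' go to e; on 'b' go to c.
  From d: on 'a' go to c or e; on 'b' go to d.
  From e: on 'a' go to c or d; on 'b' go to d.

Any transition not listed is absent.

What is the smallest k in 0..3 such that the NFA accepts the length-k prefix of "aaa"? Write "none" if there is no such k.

1

Start in {c}.
Read 'a': {c} → {e}.
None of the earlier sets intersect F, but {e} does.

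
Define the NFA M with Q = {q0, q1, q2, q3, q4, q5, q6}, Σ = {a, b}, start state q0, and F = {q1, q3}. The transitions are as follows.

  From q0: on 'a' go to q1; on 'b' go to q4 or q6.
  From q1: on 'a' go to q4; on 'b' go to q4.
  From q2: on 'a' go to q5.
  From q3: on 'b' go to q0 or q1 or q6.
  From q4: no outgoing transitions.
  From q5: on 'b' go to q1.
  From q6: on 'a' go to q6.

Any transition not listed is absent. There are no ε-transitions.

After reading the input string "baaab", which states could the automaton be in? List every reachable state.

Start in {q0}.
Read 'b': {q0} → {q4, q6}.
Read 'a': {q4, q6} → {q6}.
Read 'a': {q6} → {q6}.
Read 'a': {q6} → {q6}.
Read 'b': {q6} → ∅.

∅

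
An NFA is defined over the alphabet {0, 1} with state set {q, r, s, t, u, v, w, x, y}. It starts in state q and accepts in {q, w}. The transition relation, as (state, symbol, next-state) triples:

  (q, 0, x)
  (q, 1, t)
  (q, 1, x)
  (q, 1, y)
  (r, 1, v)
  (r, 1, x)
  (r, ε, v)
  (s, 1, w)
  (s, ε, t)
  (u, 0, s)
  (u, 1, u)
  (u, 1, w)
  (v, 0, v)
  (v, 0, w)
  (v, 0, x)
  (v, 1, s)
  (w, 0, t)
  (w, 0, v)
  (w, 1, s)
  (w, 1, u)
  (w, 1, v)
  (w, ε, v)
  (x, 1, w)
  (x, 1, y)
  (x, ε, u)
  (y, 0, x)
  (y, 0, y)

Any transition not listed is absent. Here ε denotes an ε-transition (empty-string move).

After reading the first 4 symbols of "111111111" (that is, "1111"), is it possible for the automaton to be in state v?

Start in {q}.
Read '1': q→{t, x, y}; union {t, x, y}; ε-closure = {t, u, x, y}.
Read '1': t→∅, u→{u, w}, x→{w, y}, y→∅; union {u, w, y}; ε-closure = {u, v, w, y}.
Read '1': u→{u, w}, v→{s}, w→{s, u, v}, y→∅; union {s, u, v, w}; ε-closure = {s, t, u, v, w}.
Read '1': s→{w}, t→∅, u→{u, w}, v→{s}, w→{s, u, v}; union {s, u, v, w}; ε-closure = {s, t, u, v, w}.
State v is in {s, t, u, v, w}.

Yes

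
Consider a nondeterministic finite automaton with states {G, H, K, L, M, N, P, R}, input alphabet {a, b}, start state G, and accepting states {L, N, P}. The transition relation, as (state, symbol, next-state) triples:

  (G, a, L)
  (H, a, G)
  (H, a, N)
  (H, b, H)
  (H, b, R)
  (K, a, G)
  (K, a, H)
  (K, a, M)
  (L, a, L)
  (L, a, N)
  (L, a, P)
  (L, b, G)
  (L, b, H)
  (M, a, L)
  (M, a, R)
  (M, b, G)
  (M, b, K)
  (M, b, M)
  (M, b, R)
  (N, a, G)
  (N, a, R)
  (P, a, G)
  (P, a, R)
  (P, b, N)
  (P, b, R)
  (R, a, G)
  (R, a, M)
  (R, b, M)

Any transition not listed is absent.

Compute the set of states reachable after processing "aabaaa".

{G, L, M, N, P, R}

Start in {G}.
Read 'a': G→{L}; now {L}.
Read 'a': L→{L, N, P}; now {L, N, P}.
Read 'b': L→{G, H}, N→∅, P→{N, R}; now {G, H, N, R}.
Read 'a': G→{L}, H→{G, N}, N→{G, R}, R→{G, M}; now {G, L, M, N, R}.
Read 'a': G→{L}, L→{L, N, P}, M→{L, R}, N→{G, R}, R→{G, M}; now {G, L, M, N, P, R}.
Read 'a': G→{L}, L→{L, N, P}, M→{L, R}, N→{G, R}, P→{G, R}, R→{G, M}; now {G, L, M, N, P, R}.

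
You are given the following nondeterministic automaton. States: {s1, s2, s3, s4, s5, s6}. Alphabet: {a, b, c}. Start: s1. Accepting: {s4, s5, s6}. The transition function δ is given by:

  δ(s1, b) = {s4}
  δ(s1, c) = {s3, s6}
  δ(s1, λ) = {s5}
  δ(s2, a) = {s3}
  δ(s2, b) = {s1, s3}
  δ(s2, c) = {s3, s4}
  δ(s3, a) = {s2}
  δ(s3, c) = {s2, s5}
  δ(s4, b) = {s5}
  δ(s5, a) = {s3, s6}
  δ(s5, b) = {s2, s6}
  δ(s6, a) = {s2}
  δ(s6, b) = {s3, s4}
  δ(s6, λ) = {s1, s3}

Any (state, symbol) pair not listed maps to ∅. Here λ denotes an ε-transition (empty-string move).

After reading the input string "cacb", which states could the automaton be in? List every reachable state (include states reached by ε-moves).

{s1, s2, s3, s4, s5, s6}

Start: ε-closure({s1}) = {s1, s5}.
Read 'c': s1→{s3, s6}, s5→∅; union {s3, s6}; ε-closure = {s1, s3, s5, s6}.
Read 'a': s1→∅, s3→{s2}, s5→{s3, s6}, s6→{s2}; union {s2, s3, s6}; ε-closure = {s1, s2, s3, s5, s6}.
Read 'c': s1→{s3, s6}, s2→{s3, s4}, s3→{s2, s5}, s5→∅, s6→∅; union {s2, s3, s4, s5, s6}; ε-closure = {s1, s2, s3, s4, s5, s6}.
Read 'b': s1→{s4}, s2→{s1, s3}, s3→∅, s4→{s5}, s5→{s2, s6}, s6→{s3, s4}; now {s1, s2, s3, s4, s5, s6}.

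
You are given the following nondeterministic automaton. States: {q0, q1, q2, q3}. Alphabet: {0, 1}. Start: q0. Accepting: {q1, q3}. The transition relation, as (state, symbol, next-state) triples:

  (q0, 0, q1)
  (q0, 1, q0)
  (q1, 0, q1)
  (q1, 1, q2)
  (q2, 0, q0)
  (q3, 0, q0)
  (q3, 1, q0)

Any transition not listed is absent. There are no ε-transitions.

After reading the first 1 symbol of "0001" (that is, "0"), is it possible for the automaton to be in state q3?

Start in {q0}.
Read '0': {q0} → {q1}.
State q3 is not in {q1}.

No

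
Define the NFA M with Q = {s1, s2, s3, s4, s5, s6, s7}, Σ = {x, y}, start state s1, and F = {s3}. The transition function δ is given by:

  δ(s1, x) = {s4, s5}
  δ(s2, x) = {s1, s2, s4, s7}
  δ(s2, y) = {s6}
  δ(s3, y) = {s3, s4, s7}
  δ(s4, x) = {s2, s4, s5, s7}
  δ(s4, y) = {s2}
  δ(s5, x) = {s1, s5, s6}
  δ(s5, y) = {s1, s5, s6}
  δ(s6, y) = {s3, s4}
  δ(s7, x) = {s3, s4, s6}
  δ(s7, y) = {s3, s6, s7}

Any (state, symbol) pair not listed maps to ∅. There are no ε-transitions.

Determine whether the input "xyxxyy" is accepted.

Yes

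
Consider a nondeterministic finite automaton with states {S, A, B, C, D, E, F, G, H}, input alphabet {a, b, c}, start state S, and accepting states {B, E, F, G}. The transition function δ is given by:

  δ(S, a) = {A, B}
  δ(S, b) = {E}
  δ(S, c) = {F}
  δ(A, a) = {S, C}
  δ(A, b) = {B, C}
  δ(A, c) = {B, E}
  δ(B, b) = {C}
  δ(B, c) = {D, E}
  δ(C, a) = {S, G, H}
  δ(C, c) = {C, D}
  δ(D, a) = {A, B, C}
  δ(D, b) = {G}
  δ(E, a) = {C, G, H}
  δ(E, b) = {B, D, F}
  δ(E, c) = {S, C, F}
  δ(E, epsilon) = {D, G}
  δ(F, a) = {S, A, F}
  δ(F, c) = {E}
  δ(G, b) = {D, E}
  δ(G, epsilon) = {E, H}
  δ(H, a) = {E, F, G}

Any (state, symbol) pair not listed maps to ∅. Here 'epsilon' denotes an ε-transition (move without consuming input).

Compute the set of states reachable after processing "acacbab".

Start in {S}.
Read 'a': S→{A, B}; now {A, B}.
Read 'c': A→{B, E}, B→{D, E}; union {B, D, E}; ε-closure = {B, D, E, G, H}.
Read 'a': B→∅, D→{A, B, C}, E→{C, G, H}, G→∅, H→{E, F, G}; union {A, B, C, E, F, G, H}; ε-closure = {A, B, C, D, E, F, G, H}.
Read 'c': A→{B, E}, B→{D, E}, C→{C, D}, D→∅, E→{S, C, F}, F→{E}, G→∅, H→∅; union {S, B, C, D, E, F}; ε-closure = {S, B, C, D, E, F, G, H}.
Read 'b': S→{E}, B→{C}, C→∅, D→{G}, E→{B, D, F}, F→∅, G→{D, E}, H→∅; union {B, C, D, E, F, G}; ε-closure = {B, C, D, E, F, G, H}.
Read 'a': B→∅, C→{S, G, H}, D→{A, B, C}, E→{C, G, H}, F→{S, A, F}, G→∅, H→{E, F, G}; union {S, A, B, C, E, F, G, H}; ε-closure = {S, A, B, C, D, E, F, G, H}.
Read 'b': S→{E}, A→{B, C}, B→{C}, C→∅, D→{G}, E→{B, D, F}, F→∅, G→{D, E}, H→∅; union {B, C, D, E, F, G}; ε-closure = {B, C, D, E, F, G, H}.

{B, C, D, E, F, G, H}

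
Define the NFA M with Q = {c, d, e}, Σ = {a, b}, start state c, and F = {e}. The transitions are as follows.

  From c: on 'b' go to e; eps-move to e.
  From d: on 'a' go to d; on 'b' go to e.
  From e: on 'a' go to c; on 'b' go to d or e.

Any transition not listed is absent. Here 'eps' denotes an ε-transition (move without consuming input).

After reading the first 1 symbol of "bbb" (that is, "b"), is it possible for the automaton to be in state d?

Start: ε-closure({c}) = {c, e}.
Read 'b': c→{e}, e→{d, e}; now {d, e}.
State d is in {d, e}.

Yes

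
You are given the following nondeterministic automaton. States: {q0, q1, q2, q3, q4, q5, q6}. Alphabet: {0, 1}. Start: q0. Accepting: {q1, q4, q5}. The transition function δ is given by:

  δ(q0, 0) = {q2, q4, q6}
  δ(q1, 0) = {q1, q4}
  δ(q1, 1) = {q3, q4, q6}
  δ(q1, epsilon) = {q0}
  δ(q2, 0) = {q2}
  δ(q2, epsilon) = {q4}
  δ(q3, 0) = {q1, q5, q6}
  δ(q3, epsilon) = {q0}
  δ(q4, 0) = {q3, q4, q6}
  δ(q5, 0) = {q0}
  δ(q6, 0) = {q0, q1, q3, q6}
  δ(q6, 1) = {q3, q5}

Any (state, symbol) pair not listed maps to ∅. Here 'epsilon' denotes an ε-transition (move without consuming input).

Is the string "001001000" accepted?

Yes

Start in {q0}.
Read '0': q0→{q2, q4, q6}; now {q2, q4, q6}.
Read '0': q2→{q2}, q4→{q3, q4, q6}, q6→{q0, q1, q3, q6}; now {q0, q1, q2, q3, q4, q6}.
Read '1': q0→∅, q1→{q3, q4, q6}, q2→∅, q3→∅, q4→∅, q6→{q3, q5}; union {q3, q4, q5, q6}; ε-closure = {q0, q3, q4, q5, q6}.
Read '0': q0→{q2, q4, q6}, q3→{q1, q5, q6}, q4→{q3, q4, q6}, q5→{q0}, q6→{q0, q1, q3, q6}; now {q0, q1, q2, q3, q4, q5, q6}.
Read '0': q0→{q2, q4, q6}, q1→{q1, q4}, q2→{q2}, q3→{q1, q5, q6}, q4→{q3, q4, q6}, q5→{q0}, q6→{q0, q1, q3, q6}; now {q0, q1, q2, q3, q4, q5, q6}.
Read '1': q0→∅, q1→{q3, q4, q6}, q2→∅, q3→∅, q4→∅, q5→∅, q6→{q3, q5}; union {q3, q4, q5, q6}; ε-closure = {q0, q3, q4, q5, q6}.
Read '0': q0→{q2, q4, q6}, q3→{q1, q5, q6}, q4→{q3, q4, q6}, q5→{q0}, q6→{q0, q1, q3, q6}; now {q0, q1, q2, q3, q4, q5, q6}.
Read '0': q0→{q2, q4, q6}, q1→{q1, q4}, q2→{q2}, q3→{q1, q5, q6}, q4→{q3, q4, q6}, q5→{q0}, q6→{q0, q1, q3, q6}; now {q0, q1, q2, q3, q4, q5, q6}.
Read '0': q0→{q2, q4, q6}, q1→{q1, q4}, q2→{q2}, q3→{q1, q5, q6}, q4→{q3, q4, q6}, q5→{q0}, q6→{q0, q1, q3, q6}; now {q0, q1, q2, q3, q4, q5, q6}.
The final set {q0, q1, q2, q3, q4, q5, q6} contains the accepting states q1, q4, q5.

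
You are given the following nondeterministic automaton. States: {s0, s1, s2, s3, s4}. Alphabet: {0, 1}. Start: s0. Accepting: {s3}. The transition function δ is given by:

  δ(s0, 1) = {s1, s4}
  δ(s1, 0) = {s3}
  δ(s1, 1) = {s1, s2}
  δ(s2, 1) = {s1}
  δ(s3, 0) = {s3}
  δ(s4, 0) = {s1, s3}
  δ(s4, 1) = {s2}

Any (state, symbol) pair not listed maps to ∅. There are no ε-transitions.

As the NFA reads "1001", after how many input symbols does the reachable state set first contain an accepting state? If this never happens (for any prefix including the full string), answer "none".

2

Start in {s0}.
Read '1': s0→{s1, s4}; now {s1, s4}.
Read '0': s1→{s3}, s4→{s1, s3}; now {s1, s3}.
None of the earlier sets intersect F, but {s1, s3} does.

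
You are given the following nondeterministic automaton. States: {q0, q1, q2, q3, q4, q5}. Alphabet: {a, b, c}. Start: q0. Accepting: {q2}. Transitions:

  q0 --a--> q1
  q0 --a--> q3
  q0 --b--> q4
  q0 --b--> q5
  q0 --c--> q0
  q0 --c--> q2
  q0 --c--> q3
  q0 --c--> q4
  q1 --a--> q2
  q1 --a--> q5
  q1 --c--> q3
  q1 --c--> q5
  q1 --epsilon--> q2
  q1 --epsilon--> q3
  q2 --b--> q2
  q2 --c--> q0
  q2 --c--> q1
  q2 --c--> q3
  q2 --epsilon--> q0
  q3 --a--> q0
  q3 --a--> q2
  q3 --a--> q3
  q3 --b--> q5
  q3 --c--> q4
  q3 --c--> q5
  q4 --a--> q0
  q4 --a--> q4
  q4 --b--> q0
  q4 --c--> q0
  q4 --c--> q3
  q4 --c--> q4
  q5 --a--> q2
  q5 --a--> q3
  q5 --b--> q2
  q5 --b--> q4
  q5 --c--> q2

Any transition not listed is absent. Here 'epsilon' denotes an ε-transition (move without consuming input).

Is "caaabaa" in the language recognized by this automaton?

Yes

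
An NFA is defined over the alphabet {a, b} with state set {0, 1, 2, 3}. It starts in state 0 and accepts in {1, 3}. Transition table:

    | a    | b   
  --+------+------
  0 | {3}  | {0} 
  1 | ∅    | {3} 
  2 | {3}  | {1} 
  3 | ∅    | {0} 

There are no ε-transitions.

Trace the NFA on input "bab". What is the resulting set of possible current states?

{0}

Start in {0}.
Read 'b': {0} → {0}.
Read 'a': {0} → {3}.
Read 'b': {3} → {0}.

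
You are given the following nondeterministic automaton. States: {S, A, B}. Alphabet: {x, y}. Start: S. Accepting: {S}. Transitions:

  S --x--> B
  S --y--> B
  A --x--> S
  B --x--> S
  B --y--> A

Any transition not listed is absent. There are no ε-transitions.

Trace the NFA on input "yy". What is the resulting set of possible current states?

{A}

Start in {S}.
Read 'y': {S} → {B}.
Read 'y': {B} → {A}.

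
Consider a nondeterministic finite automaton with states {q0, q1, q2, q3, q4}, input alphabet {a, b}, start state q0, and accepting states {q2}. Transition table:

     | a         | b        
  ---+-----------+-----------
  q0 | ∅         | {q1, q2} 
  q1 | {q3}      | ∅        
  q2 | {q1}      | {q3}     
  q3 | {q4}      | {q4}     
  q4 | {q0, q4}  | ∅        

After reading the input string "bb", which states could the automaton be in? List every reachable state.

Start in {q0}.
Read 'b': q0→{q1, q2}; now {q1, q2}.
Read 'b': q1→∅, q2→{q3}; now {q3}.

{q3}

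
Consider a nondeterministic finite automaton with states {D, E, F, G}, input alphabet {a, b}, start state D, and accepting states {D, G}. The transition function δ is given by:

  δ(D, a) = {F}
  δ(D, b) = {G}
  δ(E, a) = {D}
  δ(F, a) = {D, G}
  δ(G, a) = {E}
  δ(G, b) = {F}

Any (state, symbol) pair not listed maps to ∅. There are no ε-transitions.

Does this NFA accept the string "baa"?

Yes

Start in {D}.
Read 'b': {D} → {G}.
Read 'a': {G} → {E}.
Read 'a': {E} → {D}.
The final set {D} contains the accepting state D.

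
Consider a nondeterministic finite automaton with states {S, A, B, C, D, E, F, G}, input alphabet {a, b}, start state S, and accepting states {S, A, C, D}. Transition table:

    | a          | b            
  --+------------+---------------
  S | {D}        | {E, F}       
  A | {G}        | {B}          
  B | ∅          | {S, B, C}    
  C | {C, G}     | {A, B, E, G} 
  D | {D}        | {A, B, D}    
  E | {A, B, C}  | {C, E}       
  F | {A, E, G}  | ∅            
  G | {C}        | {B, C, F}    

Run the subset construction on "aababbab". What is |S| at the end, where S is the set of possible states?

8

Start in {S}.
Read 'a': S→{D}; now {D}.
Read 'a': D→{D}; now {D}.
Read 'b': D→{A, B, D}; now {A, B, D}.
Read 'a': A→{G}, B→∅, D→{D}; now {D, G}.
Read 'b': D→{A, B, D}, G→{B, C, F}; now {A, B, C, D, F}.
Read 'b': A→{B}, B→{S, B, C}, C→{A, B, E, G}, D→{A, B, D}, F→∅; now {S, A, B, C, D, E, G}.
Read 'a': S→{D}, A→{G}, B→∅, C→{C, G}, D→{D}, E→{A, B, C}, G→{C}; now {A, B, C, D, G}.
Read 'b': A→{B}, B→{S, B, C}, C→{A, B, E, G}, D→{A, B, D}, G→{B, C, F}; now {S, A, B, C, D, E, F, G}.
That set has 8 states.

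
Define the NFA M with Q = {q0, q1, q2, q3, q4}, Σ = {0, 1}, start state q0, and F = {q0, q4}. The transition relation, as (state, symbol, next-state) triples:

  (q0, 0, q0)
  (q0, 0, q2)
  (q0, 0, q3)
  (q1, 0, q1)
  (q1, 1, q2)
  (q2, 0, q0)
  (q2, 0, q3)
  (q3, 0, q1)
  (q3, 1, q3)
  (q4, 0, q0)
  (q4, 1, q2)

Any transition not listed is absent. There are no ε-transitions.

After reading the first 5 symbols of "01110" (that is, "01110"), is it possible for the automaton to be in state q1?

Yes

Start in {q0}.
Read '0': q0→{q0, q2, q3}; now {q0, q2, q3}.
Read '1': q0→∅, q2→∅, q3→{q3}; now {q3}.
Read '1': q3→{q3}; now {q3}.
Read '1': q3→{q3}; now {q3}.
Read '0': q3→{q1}; now {q1}.
State q1 is in {q1}.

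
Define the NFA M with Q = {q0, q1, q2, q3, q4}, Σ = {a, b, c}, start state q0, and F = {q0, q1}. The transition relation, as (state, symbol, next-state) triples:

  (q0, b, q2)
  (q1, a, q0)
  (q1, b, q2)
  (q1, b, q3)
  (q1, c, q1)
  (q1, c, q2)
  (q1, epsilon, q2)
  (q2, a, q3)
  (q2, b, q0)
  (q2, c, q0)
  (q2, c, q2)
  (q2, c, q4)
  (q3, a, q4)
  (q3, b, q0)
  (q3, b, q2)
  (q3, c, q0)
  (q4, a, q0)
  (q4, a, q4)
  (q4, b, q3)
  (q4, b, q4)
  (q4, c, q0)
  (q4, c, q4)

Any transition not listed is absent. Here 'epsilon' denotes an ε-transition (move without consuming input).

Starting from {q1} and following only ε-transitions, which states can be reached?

{q1, q2}

Begin with {q1}.
ε-move q1 → q2; add q2.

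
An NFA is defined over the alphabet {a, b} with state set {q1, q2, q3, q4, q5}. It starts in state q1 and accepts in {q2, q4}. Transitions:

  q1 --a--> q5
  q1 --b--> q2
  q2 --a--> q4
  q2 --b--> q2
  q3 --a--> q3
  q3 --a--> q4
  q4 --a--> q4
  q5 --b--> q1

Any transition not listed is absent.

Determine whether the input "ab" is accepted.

Start in {q1}.
Read 'a': q1→{q5}; now {q5}.
Read 'b': q5→{q1}; now {q1}.
The final set {q1} contains no accepting state.

No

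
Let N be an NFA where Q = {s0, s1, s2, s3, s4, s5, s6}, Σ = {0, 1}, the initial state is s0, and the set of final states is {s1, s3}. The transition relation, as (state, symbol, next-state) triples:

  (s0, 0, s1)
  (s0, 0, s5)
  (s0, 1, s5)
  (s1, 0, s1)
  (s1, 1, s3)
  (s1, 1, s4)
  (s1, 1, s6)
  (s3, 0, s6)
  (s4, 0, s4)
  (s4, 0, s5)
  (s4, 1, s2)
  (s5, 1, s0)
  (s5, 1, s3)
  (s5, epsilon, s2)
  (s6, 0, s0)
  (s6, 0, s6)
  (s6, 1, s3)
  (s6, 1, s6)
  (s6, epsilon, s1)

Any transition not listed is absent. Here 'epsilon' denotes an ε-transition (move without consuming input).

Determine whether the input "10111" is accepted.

No

Start in {s0}.
Read '1': s0→{s5}; union {s5}; ε-closure = {s2, s5}.
Read '0': s2→∅, s5→∅; now ∅.
The set is empty and remains empty for the remaining 3 symbols.
The final set ∅ contains no accepting state.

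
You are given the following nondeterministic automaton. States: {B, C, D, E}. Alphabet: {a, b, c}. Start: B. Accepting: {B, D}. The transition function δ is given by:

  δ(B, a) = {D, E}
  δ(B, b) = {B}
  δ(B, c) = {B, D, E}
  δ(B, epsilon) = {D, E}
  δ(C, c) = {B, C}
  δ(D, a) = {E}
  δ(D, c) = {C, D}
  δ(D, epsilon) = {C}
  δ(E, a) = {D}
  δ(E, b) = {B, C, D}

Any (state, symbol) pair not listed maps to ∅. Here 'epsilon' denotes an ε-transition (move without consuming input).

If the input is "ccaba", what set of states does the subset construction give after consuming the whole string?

{C, D, E}

Start: ε-closure({B}) = {B, C, D, E}.
Read 'c': {B, C, D, E} → {B, C, D, E}.
Read 'c': {B, C, D, E} → {B, C, D, E}.
Read 'a': {B, C, D, E} → {C, D, E}.
Read 'b': {C, D, E} → {B, C, D, E}.
Read 'a': {B, C, D, E} → {C, D, E}.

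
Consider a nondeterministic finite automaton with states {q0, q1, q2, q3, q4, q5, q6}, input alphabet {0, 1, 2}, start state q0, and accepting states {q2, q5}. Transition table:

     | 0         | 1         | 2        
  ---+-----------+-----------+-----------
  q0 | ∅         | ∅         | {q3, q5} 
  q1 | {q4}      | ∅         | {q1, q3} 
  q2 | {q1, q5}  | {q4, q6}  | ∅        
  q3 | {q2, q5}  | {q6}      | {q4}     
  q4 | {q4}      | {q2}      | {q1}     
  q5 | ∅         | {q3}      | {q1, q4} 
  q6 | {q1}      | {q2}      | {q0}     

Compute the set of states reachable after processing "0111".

Start in {q0}.
Read '0': q0→∅; now ∅.
The set is empty and remains empty for the remaining 3 symbols.

∅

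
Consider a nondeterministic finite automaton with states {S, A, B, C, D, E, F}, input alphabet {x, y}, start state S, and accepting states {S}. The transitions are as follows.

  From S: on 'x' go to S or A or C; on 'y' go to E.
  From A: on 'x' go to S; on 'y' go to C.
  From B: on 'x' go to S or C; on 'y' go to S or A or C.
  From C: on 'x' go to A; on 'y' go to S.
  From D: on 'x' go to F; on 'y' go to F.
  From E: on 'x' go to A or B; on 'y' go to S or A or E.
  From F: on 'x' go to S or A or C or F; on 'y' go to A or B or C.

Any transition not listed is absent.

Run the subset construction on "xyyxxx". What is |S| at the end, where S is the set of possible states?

Start in {S}.
Read 'x': {S} → {S, A, C}.
Read 'y': {S, A, C} → {S, C, E}.
Read 'y': {S, C, E} → {S, A, E}.
Read 'x': {S, A, E} → {S, A, B, C}.
Read 'x': {S, A, B, C} → {S, A, C}.
Read 'x': {S, A, C} → {S, A, C}.
That set has 3 states.

3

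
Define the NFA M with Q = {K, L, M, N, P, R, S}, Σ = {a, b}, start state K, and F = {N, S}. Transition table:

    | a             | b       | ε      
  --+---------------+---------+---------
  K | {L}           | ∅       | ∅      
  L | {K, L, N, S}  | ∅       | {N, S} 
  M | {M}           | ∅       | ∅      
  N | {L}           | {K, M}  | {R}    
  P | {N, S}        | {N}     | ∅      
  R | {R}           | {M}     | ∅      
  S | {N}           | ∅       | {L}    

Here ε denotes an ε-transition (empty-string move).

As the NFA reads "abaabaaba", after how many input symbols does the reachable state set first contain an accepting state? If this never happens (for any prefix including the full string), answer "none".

1

Start in {K}.
Read 'a': K→{L}; union {L}; ε-closure = {L, N, R, S}.
None of the earlier sets intersect F, but {L, N, R, S} does.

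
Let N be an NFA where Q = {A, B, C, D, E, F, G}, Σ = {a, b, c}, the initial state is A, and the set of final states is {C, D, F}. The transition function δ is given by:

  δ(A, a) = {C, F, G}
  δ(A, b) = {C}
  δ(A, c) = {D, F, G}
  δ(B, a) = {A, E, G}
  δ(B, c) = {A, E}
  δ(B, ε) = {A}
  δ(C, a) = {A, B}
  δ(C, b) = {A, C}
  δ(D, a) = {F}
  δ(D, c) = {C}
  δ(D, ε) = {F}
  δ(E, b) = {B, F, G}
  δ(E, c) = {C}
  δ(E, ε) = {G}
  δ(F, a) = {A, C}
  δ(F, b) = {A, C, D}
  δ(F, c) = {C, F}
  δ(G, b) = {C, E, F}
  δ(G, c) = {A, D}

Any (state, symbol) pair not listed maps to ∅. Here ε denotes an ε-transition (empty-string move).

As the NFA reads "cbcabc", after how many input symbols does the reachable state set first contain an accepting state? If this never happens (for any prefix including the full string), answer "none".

1

Start in {A}.
Read 'c': A→{D, F, G}; now {D, F, G}.
None of the earlier sets intersect F, but {D, F, G} does.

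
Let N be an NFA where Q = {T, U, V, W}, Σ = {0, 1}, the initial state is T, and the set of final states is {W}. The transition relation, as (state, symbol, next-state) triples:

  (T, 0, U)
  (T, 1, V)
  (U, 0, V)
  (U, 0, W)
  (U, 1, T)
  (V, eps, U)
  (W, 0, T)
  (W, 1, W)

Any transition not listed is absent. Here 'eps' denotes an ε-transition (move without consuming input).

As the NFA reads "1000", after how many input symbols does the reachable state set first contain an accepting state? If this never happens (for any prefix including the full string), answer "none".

2

Start in {T}.
Read '1': {T} → {U, V}.
Read '0': {U, V} → {U, V, W}.
None of the earlier sets intersect F, but {U, V, W} does.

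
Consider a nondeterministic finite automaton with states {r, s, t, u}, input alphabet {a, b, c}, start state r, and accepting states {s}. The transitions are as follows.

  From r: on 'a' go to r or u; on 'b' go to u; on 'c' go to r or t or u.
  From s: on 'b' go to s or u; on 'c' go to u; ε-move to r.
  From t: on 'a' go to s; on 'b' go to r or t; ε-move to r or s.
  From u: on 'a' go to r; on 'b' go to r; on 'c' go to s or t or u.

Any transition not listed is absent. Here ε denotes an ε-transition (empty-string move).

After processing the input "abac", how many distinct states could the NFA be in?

4

Start in {r}.
Read 'a': r→{r, u}; now {r, u}.
Read 'b': r→{u}, u→{r}; now {r, u}.
Read 'a': r→{r, u}, u→{r}; now {r, u}.
Read 'c': r→{r, t, u}, u→{s, t, u}; now {r, s, t, u}.
That set has 4 states.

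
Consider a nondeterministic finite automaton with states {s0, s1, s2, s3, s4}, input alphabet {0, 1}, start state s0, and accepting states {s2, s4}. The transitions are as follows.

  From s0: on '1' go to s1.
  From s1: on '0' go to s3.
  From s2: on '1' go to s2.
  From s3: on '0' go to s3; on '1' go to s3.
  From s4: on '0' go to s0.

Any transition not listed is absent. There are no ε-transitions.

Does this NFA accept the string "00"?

No

Start in {s0}.
Read '0': s0→∅; now ∅.
The set is empty and remains empty for the remaining 1 symbol.
The final set ∅ contains no accepting state.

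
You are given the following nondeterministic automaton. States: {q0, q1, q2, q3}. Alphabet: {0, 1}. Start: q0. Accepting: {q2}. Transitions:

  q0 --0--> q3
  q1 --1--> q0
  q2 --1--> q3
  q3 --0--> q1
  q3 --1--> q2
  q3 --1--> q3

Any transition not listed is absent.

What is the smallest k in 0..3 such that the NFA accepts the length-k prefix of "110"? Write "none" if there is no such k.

Start in {q0}.
Read '1': q0→∅; now ∅.
The set is empty and remains empty for the remaining 2 symbols.
No reachable set along the way intersects F.

none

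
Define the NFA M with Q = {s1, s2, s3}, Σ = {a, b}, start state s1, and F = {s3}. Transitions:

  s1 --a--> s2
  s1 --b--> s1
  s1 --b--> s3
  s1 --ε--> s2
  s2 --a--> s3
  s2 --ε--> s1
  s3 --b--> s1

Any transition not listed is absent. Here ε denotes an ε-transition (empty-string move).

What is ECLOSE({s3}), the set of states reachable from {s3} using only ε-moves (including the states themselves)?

Begin with {s3}.
No ε-moves leave this set, so the closure equals the set itself.

{s3}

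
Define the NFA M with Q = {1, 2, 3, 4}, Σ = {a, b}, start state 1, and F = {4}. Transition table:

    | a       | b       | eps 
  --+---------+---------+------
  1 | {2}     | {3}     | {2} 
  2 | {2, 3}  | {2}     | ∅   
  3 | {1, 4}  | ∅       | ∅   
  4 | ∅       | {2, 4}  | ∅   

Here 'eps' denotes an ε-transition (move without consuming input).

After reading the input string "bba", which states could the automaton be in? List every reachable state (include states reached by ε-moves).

{2, 3}

Start: ε-closure({1}) = {1, 2}.
Read 'b': {1, 2} → {2, 3}.
Read 'b': {2, 3} → {2}.
Read 'a': {2} → {2, 3}.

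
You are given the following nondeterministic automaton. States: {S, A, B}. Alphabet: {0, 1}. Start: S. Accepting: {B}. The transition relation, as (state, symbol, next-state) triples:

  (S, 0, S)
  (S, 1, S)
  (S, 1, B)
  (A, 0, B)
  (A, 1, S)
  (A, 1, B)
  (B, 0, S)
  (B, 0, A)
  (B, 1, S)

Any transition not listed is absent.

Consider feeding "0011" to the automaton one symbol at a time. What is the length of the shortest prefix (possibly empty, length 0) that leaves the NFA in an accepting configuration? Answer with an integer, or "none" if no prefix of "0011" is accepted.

3

Start in {S}.
Read '0': S→{S}; now {S}.
Read '0': S→{S}; now {S}.
Read '1': S→{S, B}; now {S, B}.
None of the earlier sets intersect F, but {S, B} does.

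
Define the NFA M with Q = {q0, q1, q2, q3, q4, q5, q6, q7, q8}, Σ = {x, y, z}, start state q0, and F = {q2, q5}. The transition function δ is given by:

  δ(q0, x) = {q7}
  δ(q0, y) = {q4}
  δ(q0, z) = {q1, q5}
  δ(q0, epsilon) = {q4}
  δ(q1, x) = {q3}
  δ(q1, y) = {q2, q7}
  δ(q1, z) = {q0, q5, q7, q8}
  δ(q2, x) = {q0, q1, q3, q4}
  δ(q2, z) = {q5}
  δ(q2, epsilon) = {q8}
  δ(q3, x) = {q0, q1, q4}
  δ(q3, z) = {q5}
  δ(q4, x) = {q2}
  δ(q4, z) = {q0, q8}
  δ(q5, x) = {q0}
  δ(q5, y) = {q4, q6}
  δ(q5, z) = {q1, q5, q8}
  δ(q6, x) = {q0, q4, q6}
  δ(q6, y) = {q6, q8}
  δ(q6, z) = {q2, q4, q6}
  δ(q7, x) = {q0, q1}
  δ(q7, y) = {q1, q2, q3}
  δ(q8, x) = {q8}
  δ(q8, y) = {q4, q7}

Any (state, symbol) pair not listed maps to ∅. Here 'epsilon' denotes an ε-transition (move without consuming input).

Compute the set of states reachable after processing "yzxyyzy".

Start: ε-closure({q0}) = {q0, q4}.
Read 'y': {q0, q4} → {q4}.
Read 'z': {q4} → {q0, q4, q8}.
Read 'x': {q0, q4, q8} → {q2, q7, q8}.
Read 'y': {q2, q7, q8} → {q1, q2, q3, q4, q7, q8}.
Read 'y': {q1, q2, q3, q4, q7, q8} → {q1, q2, q3, q4, q7, q8}.
Read 'z': {q1, q2, q3, q4, q7, q8} → {q0, q4, q5, q7, q8}.
Read 'y': {q0, q4, q5, q7, q8} → {q1, q2, q3, q4, q6, q7, q8}.

{q1, q2, q3, q4, q6, q7, q8}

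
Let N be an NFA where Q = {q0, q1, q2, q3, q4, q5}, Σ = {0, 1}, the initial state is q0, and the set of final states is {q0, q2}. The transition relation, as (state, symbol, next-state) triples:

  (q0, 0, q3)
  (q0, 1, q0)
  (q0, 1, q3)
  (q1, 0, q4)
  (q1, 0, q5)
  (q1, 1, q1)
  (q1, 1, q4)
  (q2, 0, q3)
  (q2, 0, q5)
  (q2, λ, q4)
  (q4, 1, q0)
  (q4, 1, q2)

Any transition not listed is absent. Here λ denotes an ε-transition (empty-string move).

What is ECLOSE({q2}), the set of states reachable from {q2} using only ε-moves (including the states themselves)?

Begin with {q2}.
ε-move q2 → q4; add q4.

{q2, q4}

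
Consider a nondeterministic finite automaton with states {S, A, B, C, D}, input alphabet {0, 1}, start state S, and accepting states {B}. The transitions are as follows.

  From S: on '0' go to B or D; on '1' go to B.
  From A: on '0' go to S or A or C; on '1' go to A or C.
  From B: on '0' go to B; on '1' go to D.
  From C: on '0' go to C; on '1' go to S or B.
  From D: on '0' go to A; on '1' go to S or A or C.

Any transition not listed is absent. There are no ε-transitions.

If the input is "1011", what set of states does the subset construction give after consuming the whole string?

{S, A, C}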